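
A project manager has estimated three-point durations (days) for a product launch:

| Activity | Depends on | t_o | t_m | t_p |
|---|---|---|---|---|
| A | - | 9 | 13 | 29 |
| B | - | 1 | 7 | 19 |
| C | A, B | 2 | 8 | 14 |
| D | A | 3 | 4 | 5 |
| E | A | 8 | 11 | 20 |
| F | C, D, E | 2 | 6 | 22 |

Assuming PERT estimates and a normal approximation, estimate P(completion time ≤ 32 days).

0.279

te_A = (9 + 4·13 + 29)/6 = 90/6 = 15; σ²_A = ((29−9)/6)² = 11.111
te_B = (1 + 4·7 + 19)/6 = 48/6 = 8; σ²_B = ((19−1)/6)² = 9.000
te_C = (2 + 4·8 + 14)/6 = 48/6 = 8; σ²_C = ((14−2)/6)² = 4.000
te_D = (3 + 4·4 + 5)/6 = 24/6 = 4; σ²_D = ((5−3)/6)² = 0.111
te_E = (8 + 4·11 + 20)/6 = 72/6 = 12; σ²_E = ((20−8)/6)² = 4.000
te_F = (2 + 4·6 + 22)/6 = 48/6 = 8; σ²_F = ((22−2)/6)² = 11.111

Forward pass:
ES_A = 0; EF_A = 15
ES_B = 0; EF_B = 8
ES_C = max(EF_A=15, EF_B=8) = 15; EF_C = 15+8 = 23
ES_D = 15; EF_D = 15+4 = 19
ES_E = 15; EF_E = 15+12 = 27
ES_F = max(EF_C=23, EF_D=19, EF_E=27) = 27; EF_F = 27+8 = 35
Expected project duration μ = 35 days. Critical path: A → E → F.

Variance along critical path = 11.111 + 4.000 + 11.111 = 26.222; σ = √26.222 = 5.121 days.
Z = (32 − 35) / 5.121 = -0.586
P(T ≤ 32) = Φ(-0.586) ≈ 0.279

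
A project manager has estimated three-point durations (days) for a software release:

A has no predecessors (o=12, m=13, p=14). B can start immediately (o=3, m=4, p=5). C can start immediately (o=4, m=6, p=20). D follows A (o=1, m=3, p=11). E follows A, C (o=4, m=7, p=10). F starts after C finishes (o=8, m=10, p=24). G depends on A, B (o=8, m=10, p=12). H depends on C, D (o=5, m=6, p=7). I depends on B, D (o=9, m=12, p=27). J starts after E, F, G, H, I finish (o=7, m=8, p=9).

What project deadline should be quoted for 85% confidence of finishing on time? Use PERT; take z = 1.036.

te_A = (12 + 4·13 + 14)/6 = 78/6 = 13; σ²_A = ((14−12)/6)² = 0.111
te_B = (3 + 4·4 + 5)/6 = 24/6 = 4; σ²_B = ((5−3)/6)² = 0.111
te_C = (4 + 4·6 + 20)/6 = 48/6 = 8; σ²_C = ((20−4)/6)² = 7.111
te_D = (1 + 4·3 + 11)/6 = 24/6 = 4; σ²_D = ((11−1)/6)² = 2.778
te_E = (4 + 4·7 + 10)/6 = 42/6 = 7; σ²_E = ((10−4)/6)² = 1.000
te_F = (8 + 4·10 + 24)/6 = 72/6 = 12; σ²_F = ((24−8)/6)² = 7.111
te_G = (8 + 4·10 + 12)/6 = 60/6 = 10; σ²_G = ((12−8)/6)² = 0.444
te_H = (5 + 4·6 + 7)/6 = 36/6 = 6; σ²_H = ((7−5)/6)² = 0.111
te_I = (9 + 4·12 + 27)/6 = 84/6 = 14; σ²_I = ((27−9)/6)² = 9.000
te_J = (7 + 4·8 + 9)/6 = 48/6 = 8; σ²_J = ((9−7)/6)² = 0.111

Forward pass:
ES_A = 0; EF_A = 13
ES_B = 0; EF_B = 4
ES_C = 0; EF_C = 8
ES_D = 13; EF_D = 13+4 = 17
ES_E = max(EF_A=13, EF_C=8) = 13; EF_E = 13+7 = 20
ES_F = 8; EF_F = 8+12 = 20
ES_G = max(EF_A=13, EF_B=4) = 13; EF_G = 13+10 = 23
ES_H = max(EF_C=8, EF_D=17) = 17; EF_H = 17+6 = 23
ES_I = max(EF_B=4, EF_D=17) = 17; EF_I = 17+14 = 31
ES_J = max(EF_E=20, EF_F=20, EF_G=23, EF_H=23, EF_I=31) = 31; EF_J = 31+8 = 39
Expected project duration μ = 39 days. Critical path: A → D → I → J.

Variance along critical path = 0.111 + 2.778 + 9.000 + 0.111 = 12.000; σ = 3.464 days.
D = μ + z·σ = 39 + 1.036·3.464 = 42.6 days

42.6 days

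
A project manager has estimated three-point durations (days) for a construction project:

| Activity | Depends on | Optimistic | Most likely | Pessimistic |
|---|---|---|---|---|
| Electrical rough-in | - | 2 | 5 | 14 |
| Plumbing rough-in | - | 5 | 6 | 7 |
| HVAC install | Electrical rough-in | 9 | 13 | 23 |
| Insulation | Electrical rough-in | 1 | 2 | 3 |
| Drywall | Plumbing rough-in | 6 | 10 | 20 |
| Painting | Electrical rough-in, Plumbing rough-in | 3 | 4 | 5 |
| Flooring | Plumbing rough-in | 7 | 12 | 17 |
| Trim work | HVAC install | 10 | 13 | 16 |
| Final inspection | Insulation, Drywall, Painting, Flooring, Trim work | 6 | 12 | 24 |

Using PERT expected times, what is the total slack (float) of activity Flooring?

te_Electrical rough-in = (2 + 4·5 + 14)/6 = 36/6 = 6
te_Plumbing rough-in = (5 + 4·6 + 7)/6 = 36/6 = 6
te_HVAC install = (9 + 4·13 + 23)/6 = 84/6 = 14
te_Insulation = (1 + 4·2 + 3)/6 = 12/6 = 2
te_Drywall = (6 + 4·10 + 20)/6 = 66/6 = 11
te_Painting = (3 + 4·4 + 5)/6 = 24/6 = 4
te_Flooring = (7 + 4·12 + 17)/6 = 72/6 = 12
te_Trim work = (10 + 4·13 + 16)/6 = 78/6 = 13
te_Final inspection = (6 + 4·12 + 24)/6 = 78/6 = 13

Forward pass:
ES_Electrical rough-in = 0; EF_Electrical rough-in = 6
ES_Plumbing rough-in = 0; EF_Plumbing rough-in = 6
ES_HVAC install = 6; EF_HVAC install = 6+14 = 20
ES_Insulation = 6; EF_Insulation = 6+2 = 8
ES_Drywall = 6; EF_Drywall = 6+11 = 17
ES_Painting = max(EF_Electrical rough-in=6, EF_Plumbing rough-in=6) = 6; EF_Painting = 6+4 = 10
ES_Flooring = 6; EF_Flooring = 6+12 = 18
ES_Trim work = 20; EF_Trim work = 20+13 = 33
ES_Final inspection = max(EF_Insulation=8, EF_Drywall=17, EF_Painting=10, EF_Flooring=18, EF_Trim work=33) = 33; EF_Final inspection = 33+13 = 46
Expected project duration μ = 46 days. Critical path: Electrical rough-in → HVAC install → Trim work → Final inspection.

Backward pass:
LF_Final inspection = 46; LS_Final inspection = 46−13 = 33
LF_Trim work = LS_Final inspection = 33; LS_Trim work = 33−13 = 20
LF_Flooring = LS_Final inspection = 33; LS_Flooring = 33−12 = 21
LF_Painting = LS_Final inspection = 33; LS_Painting = 33−4 = 29
LF_Drywall = LS_Final inspection = 33; LS_Drywall = 33−11 = 22
LF_Insulation = LS_Final inspection = 33; LS_Insulation = 33−2 = 31
LF_HVAC install = LS_Trim work = 20; LS_HVAC install = 20−14 = 6
LF_Plumbing rough-in = min(LS_Drywall=22, LS_Painting=29, LS_Flooring=21) = 21; LS_Plumbing rough-in = 21−6 = 15
LF_Electrical rough-in = min(LS_HVAC install=6, LS_Insulation=31, LS_Painting=29) = 6; LS_Electrical rough-in = 6−6 = 0
Slack_Flooring = LS_Flooring − ES_Flooring = 21 − 6 = 15

15 days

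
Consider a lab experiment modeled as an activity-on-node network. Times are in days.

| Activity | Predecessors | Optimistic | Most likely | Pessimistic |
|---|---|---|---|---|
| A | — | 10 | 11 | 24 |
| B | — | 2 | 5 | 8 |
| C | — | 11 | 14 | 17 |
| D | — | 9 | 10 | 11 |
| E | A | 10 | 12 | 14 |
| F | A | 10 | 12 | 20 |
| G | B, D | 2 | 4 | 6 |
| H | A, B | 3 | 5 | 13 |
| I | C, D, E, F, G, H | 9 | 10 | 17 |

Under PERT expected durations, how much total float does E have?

1 days

te_A = (10 + 4·11 + 24)/6 = 78/6 = 13
te_B = (2 + 4·5 + 8)/6 = 30/6 = 5
te_C = (11 + 4·14 + 17)/6 = 84/6 = 14
te_D = (9 + 4·10 + 11)/6 = 60/6 = 10
te_E = (10 + 4·12 + 14)/6 = 72/6 = 12
te_F = (10 + 4·12 + 20)/6 = 78/6 = 13
te_G = (2 + 4·4 + 6)/6 = 24/6 = 4
te_H = (3 + 4·5 + 13)/6 = 36/6 = 6
te_I = (9 + 4·10 + 17)/6 = 66/6 = 11

Forward pass:
ES_A = 0; EF_A = 13
ES_B = 0; EF_B = 5
ES_C = 0; EF_C = 14
ES_D = 0; EF_D = 10
ES_E = 13; EF_E = 13+12 = 25
ES_F = 13; EF_F = 13+13 = 26
ES_G = max(EF_B=5, EF_D=10) = 10; EF_G = 10+4 = 14
ES_H = max(EF_A=13, EF_B=5) = 13; EF_H = 13+6 = 19
ES_I = max(EF_C=14, EF_D=10, EF_E=25, EF_F=26, EF_G=14, EF_H=19) = 26; EF_I = 26+11 = 37
Expected project duration μ = 37 days. Critical path: A → F → I.

Backward pass:
LF_I = 37; LS_I = 37−11 = 26
LF_H = LS_I = 26; LS_H = 26−6 = 20
LF_G = LS_I = 26; LS_G = 26−4 = 22
LF_F = LS_I = 26; LS_F = 26−13 = 13
LF_E = LS_I = 26; LS_E = 26−12 = 14
LF_D = min(LS_G=22, LS_I=26) = 22; LS_D = 22−10 = 12
LF_C = LS_I = 26; LS_C = 26−14 = 12
LF_B = min(LS_G=22, LS_H=20) = 20; LS_B = 20−5 = 15
LF_A = min(LS_E=14, LS_F=13, LS_H=20) = 13; LS_A = 13−13 = 0
Slack_E = LS_E − ES_E = 14 − 13 = 1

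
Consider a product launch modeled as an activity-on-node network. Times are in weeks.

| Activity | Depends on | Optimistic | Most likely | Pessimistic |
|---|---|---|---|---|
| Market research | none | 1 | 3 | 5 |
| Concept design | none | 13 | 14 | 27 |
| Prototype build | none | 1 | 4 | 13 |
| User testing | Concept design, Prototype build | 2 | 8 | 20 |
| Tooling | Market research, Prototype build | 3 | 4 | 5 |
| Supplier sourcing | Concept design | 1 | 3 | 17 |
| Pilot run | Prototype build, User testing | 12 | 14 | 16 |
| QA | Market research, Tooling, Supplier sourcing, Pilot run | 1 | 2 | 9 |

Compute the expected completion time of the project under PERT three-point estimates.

te_Market research = (1 + 4·3 + 5)/6 = 18/6 = 3
te_Concept design = (13 + 4·14 + 27)/6 = 96/6 = 16
te_Prototype build = (1 + 4·4 + 13)/6 = 30/6 = 5
te_User testing = (2 + 4·8 + 20)/6 = 54/6 = 9
te_Tooling = (3 + 4·4 + 5)/6 = 24/6 = 4
te_Supplier sourcing = (1 + 4·3 + 17)/6 = 30/6 = 5
te_Pilot run = (12 + 4·14 + 16)/6 = 84/6 = 14
te_QA = (1 + 4·2 + 9)/6 = 18/6 = 3

Forward pass:
ES_Market research = 0; EF_Market research = 3
ES_Concept design = 0; EF_Concept design = 16
ES_Prototype build = 0; EF_Prototype build = 5
ES_User testing = max(EF_Concept design=16, EF_Prototype build=5) = 16; EF_User testing = 16+9 = 25
ES_Tooling = max(EF_Market research=3, EF_Prototype build=5) = 5; EF_Tooling = 5+4 = 9
ES_Supplier sourcing = 16; EF_Supplier sourcing = 16+5 = 21
ES_Pilot run = max(EF_Prototype build=5, EF_User testing=25) = 25; EF_Pilot run = 25+14 = 39
ES_QA = max(EF_Market research=3, EF_Tooling=9, EF_Supplier sourcing=21, EF_Pilot run=39) = 39; EF_QA = 39+3 = 42
Expected project duration μ = 42 weeks. Critical path: Concept design → User testing → Pilot run → QA.

42 weeks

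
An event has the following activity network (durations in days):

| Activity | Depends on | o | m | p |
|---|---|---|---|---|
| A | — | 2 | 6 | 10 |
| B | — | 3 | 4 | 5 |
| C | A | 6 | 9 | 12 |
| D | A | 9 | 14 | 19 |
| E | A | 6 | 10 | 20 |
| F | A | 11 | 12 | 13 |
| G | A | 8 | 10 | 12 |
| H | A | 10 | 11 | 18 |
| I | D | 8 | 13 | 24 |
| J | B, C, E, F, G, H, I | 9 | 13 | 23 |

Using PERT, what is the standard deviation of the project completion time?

4.14 days

te_A = (2 + 4·6 + 10)/6 = 36/6 = 6; σ²_A = ((10−2)/6)² = 1.778
te_B = (3 + 4·4 + 5)/6 = 24/6 = 4; σ²_B = ((5−3)/6)² = 0.111
te_C = (6 + 4·9 + 12)/6 = 54/6 = 9; σ²_C = ((12−6)/6)² = 1.000
te_D = (9 + 4·14 + 19)/6 = 84/6 = 14; σ²_D = ((19−9)/6)² = 2.778
te_E = (6 + 4·10 + 20)/6 = 66/6 = 11; σ²_E = ((20−6)/6)² = 5.444
te_F = (11 + 4·12 + 13)/6 = 72/6 = 12; σ²_F = ((13−11)/6)² = 0.111
te_G = (8 + 4·10 + 12)/6 = 60/6 = 10; σ²_G = ((12−8)/6)² = 0.444
te_H = (10 + 4·11 + 18)/6 = 72/6 = 12; σ²_H = ((18−10)/6)² = 1.778
te_I = (8 + 4·13 + 24)/6 = 84/6 = 14; σ²_I = ((24−8)/6)² = 7.111
te_J = (9 + 4·13 + 23)/6 = 84/6 = 14; σ²_J = ((23−9)/6)² = 5.444

Forward pass:
ES_A = 0; EF_A = 6
ES_B = 0; EF_B = 4
ES_C = 6; EF_C = 6+9 = 15
ES_D = 6; EF_D = 6+14 = 20
ES_E = 6; EF_E = 6+11 = 17
ES_F = 6; EF_F = 6+12 = 18
ES_G = 6; EF_G = 6+10 = 16
ES_H = 6; EF_H = 6+12 = 18
ES_I = 20; EF_I = 20+14 = 34
ES_J = max(EF_B=4, EF_C=15, EF_E=17, EF_F=18, EF_G=16, EF_H=18, EF_I=34) = 34; EF_J = 34+14 = 48
Expected project duration μ = 48 days. Critical path: A → D → I → J.

Variance along critical path = 1.778 + 2.778 + 7.111 + 5.444 = 17.111
σ = √17.111 = 4.137 days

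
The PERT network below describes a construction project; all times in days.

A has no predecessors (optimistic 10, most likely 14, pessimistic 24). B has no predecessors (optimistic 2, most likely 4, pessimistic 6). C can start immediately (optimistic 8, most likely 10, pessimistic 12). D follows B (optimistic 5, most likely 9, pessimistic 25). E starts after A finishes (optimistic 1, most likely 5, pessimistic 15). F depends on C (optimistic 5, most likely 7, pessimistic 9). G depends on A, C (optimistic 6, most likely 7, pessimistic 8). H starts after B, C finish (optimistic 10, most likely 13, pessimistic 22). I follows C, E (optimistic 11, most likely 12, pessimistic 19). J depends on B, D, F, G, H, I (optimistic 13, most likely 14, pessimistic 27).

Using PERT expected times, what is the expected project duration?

te_A = (10 + 4·14 + 24)/6 = 90/6 = 15
te_B = (2 + 4·4 + 6)/6 = 24/6 = 4
te_C = (8 + 4·10 + 12)/6 = 60/6 = 10
te_D = (5 + 4·9 + 25)/6 = 66/6 = 11
te_E = (1 + 4·5 + 15)/6 = 36/6 = 6
te_F = (5 + 4·7 + 9)/6 = 42/6 = 7
te_G = (6 + 4·7 + 8)/6 = 42/6 = 7
te_H = (10 + 4·13 + 22)/6 = 84/6 = 14
te_I = (11 + 4·12 + 19)/6 = 78/6 = 13
te_J = (13 + 4·14 + 27)/6 = 96/6 = 16

Forward pass:
ES_A = 0; EF_A = 15
ES_B = 0; EF_B = 4
ES_C = 0; EF_C = 10
ES_D = 4; EF_D = 4+11 = 15
ES_E = 15; EF_E = 15+6 = 21
ES_F = 10; EF_F = 10+7 = 17
ES_G = max(EF_A=15, EF_C=10) = 15; EF_G = 15+7 = 22
ES_H = max(EF_B=4, EF_C=10) = 10; EF_H = 10+14 = 24
ES_I = max(EF_C=10, EF_E=21) = 21; EF_I = 21+13 = 34
ES_J = max(EF_B=4, EF_D=15, EF_F=17, EF_G=22, EF_H=24, EF_I=34) = 34; EF_J = 34+16 = 50
Expected project duration μ = 50 days. Critical path: A → E → I → J.

50 days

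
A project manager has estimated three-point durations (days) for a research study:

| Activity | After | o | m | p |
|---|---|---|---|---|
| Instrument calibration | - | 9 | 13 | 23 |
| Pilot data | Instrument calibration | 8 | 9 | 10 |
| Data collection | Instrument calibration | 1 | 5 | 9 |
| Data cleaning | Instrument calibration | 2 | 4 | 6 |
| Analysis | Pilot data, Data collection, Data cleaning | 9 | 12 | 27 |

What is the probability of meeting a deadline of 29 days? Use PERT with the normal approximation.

0.018

te_Instrument calibration = (9 + 4·13 + 23)/6 = 84/6 = 14; σ²_Instrument calibration = ((23−9)/6)² = 5.444
te_Pilot data = (8 + 4·9 + 10)/6 = 54/6 = 9; σ²_Pilot data = ((10−8)/6)² = 0.111
te_Data collection = (1 + 4·5 + 9)/6 = 30/6 = 5; σ²_Data collection = ((9−1)/6)² = 1.778
te_Data cleaning = (2 + 4·4 + 6)/6 = 24/6 = 4; σ²_Data cleaning = ((6−2)/6)² = 0.444
te_Analysis = (9 + 4·12 + 27)/6 = 84/6 = 14; σ²_Analysis = ((27−9)/6)² = 9.000

Forward pass:
ES_Instrument calibration = 0; EF_Instrument calibration = 14
ES_Pilot data = 14; EF_Pilot data = 14+9 = 23
ES_Data collection = 14; EF_Data collection = 14+5 = 19
ES_Data cleaning = 14; EF_Data cleaning = 14+4 = 18
ES_Analysis = max(EF_Pilot data=23, EF_Data collection=19, EF_Data cleaning=18) = 23; EF_Analysis = 23+14 = 37
Expected project duration μ = 37 days. Critical path: Instrument calibration → Pilot data → Analysis.

Variance along critical path = 5.444 + 0.111 + 9.000 = 14.556; σ = √14.556 = 3.815 days.
Z = (29 − 37) / 3.815 = -2.097
P(T ≤ 29) = Φ(-2.097) ≈ 0.018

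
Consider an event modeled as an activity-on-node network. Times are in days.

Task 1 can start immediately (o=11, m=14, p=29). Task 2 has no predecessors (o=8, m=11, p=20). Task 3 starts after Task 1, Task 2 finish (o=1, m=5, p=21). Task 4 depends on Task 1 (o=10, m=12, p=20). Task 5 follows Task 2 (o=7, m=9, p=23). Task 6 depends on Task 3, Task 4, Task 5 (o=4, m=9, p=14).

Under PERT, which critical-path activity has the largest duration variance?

Task 1

te_Task 1 = (11 + 4·14 + 29)/6 = 96/6 = 16; σ²_Task 1 = ((29−11)/6)² = 9.000
te_Task 2 = (8 + 4·11 + 20)/6 = 72/6 = 12; σ²_Task 2 = ((20−8)/6)² = 4.000
te_Task 3 = (1 + 4·5 + 21)/6 = 42/6 = 7; σ²_Task 3 = ((21−1)/6)² = 11.111
te_Task 4 = (10 + 4·12 + 20)/6 = 78/6 = 13; σ²_Task 4 = ((20−10)/6)² = 2.778
te_Task 5 = (7 + 4·9 + 23)/6 = 66/6 = 11; σ²_Task 5 = ((23−7)/6)² = 7.111
te_Task 6 = (4 + 4·9 + 14)/6 = 54/6 = 9; σ²_Task 6 = ((14−4)/6)² = 2.778

Forward pass:
ES_Task 1 = 0; EF_Task 1 = 16
ES_Task 2 = 0; EF_Task 2 = 12
ES_Task 3 = max(EF_Task 1=16, EF_Task 2=12) = 16; EF_Task 3 = 16+7 = 23
ES_Task 4 = 16; EF_Task 4 = 16+13 = 29
ES_Task 5 = 12; EF_Task 5 = 12+11 = 23
ES_Task 6 = max(EF_Task 3=23, EF_Task 4=29, EF_Task 5=23) = 29; EF_Task 6 = 29+9 = 38
Expected project duration μ = 38 days. Critical path: Task 1 → Task 4 → Task 6.

Variances on critical path: σ²_Task 1=9.000, σ²_Task 4=2.778, σ²_Task 6=2.778.
Largest is σ²_Task 1 = 9.000.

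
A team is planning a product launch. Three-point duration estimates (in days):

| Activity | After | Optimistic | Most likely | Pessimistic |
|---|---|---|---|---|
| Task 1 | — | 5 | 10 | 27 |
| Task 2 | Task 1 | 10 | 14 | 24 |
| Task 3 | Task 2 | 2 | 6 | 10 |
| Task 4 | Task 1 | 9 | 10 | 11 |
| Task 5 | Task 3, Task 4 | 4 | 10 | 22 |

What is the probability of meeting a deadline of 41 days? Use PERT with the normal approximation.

0.291

te_Task 1 = (5 + 4·10 + 27)/6 = 72/6 = 12; σ²_Task 1 = ((27−5)/6)² = 13.444
te_Task 2 = (10 + 4·14 + 24)/6 = 90/6 = 15; σ²_Task 2 = ((24−10)/6)² = 5.444
te_Task 3 = (2 + 4·6 + 10)/6 = 36/6 = 6; σ²_Task 3 = ((10−2)/6)² = 1.778
te_Task 4 = (9 + 4·10 + 11)/6 = 60/6 = 10; σ²_Task 4 = ((11−9)/6)² = 0.111
te_Task 5 = (4 + 4·10 + 22)/6 = 66/6 = 11; σ²_Task 5 = ((22−4)/6)² = 9.000

Forward pass:
ES_Task 1 = 0; EF_Task 1 = 12
ES_Task 2 = 12; EF_Task 2 = 12+15 = 27
ES_Task 3 = 27; EF_Task 3 = 27+6 = 33
ES_Task 4 = 12; EF_Task 4 = 12+10 = 22
ES_Task 5 = max(EF_Task 3=33, EF_Task 4=22) = 33; EF_Task 5 = 33+11 = 44
Expected project duration μ = 44 days. Critical path: Task 1 → Task 2 → Task 3 → Task 5.

Variance along critical path = 13.444 + 5.444 + 1.778 + 9.000 = 29.667; σ = √29.667 = 5.447 days.
Z = (41 − 44) / 5.447 = -0.551
P(T ≤ 41) = Φ(-0.551) ≈ 0.291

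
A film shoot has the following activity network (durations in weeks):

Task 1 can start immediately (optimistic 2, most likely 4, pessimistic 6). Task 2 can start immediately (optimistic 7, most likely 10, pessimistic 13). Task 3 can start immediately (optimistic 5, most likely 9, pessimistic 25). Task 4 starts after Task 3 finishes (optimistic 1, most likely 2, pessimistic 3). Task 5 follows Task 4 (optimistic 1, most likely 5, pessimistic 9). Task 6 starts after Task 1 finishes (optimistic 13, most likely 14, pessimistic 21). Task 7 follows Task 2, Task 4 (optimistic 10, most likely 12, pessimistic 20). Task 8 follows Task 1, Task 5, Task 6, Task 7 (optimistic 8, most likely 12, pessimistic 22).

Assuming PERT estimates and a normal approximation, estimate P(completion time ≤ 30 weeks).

0.021

te_Task 1 = (2 + 4·4 + 6)/6 = 24/6 = 4; σ²_Task 1 = ((6−2)/6)² = 0.444
te_Task 2 = (7 + 4·10 + 13)/6 = 60/6 = 10; σ²_Task 2 = ((13−7)/6)² = 1.000
te_Task 3 = (5 + 4·9 + 25)/6 = 66/6 = 11; σ²_Task 3 = ((25−5)/6)² = 11.111
te_Task 4 = (1 + 4·2 + 3)/6 = 12/6 = 2; σ²_Task 4 = ((3−1)/6)² = 0.111
te_Task 5 = (1 + 4·5 + 9)/6 = 30/6 = 5; σ²_Task 5 = ((9−1)/6)² = 1.778
te_Task 6 = (13 + 4·14 + 21)/6 = 90/6 = 15; σ²_Task 6 = ((21−13)/6)² = 1.778
te_Task 7 = (10 + 4·12 + 20)/6 = 78/6 = 13; σ²_Task 7 = ((20−10)/6)² = 2.778
te_Task 8 = (8 + 4·12 + 22)/6 = 78/6 = 13; σ²_Task 8 = ((22−8)/6)² = 5.444

Forward pass:
ES_Task 1 = 0; EF_Task 1 = 4
ES_Task 2 = 0; EF_Task 2 = 10
ES_Task 3 = 0; EF_Task 3 = 11
ES_Task 4 = 11; EF_Task 4 = 11+2 = 13
ES_Task 5 = 13; EF_Task 5 = 13+5 = 18
ES_Task 6 = 4; EF_Task 6 = 4+15 = 19
ES_Task 7 = max(EF_Task 2=10, EF_Task 4=13) = 13; EF_Task 7 = 13+13 = 26
ES_Task 8 = max(EF_Task 1=4, EF_Task 5=18, EF_Task 6=19, EF_Task 7=26) = 26; EF_Task 8 = 26+13 = 39
Expected project duration μ = 39 weeks. Critical path: Task 3 → Task 4 → Task 7 → Task 8.

Variance along critical path = 11.111 + 0.111 + 2.778 + 5.444 = 19.444; σ = √19.444 = 4.410 weeks.
Z = (30 − 39) / 4.410 = -2.041
P(T ≤ 30) = Φ(-2.041) ≈ 0.021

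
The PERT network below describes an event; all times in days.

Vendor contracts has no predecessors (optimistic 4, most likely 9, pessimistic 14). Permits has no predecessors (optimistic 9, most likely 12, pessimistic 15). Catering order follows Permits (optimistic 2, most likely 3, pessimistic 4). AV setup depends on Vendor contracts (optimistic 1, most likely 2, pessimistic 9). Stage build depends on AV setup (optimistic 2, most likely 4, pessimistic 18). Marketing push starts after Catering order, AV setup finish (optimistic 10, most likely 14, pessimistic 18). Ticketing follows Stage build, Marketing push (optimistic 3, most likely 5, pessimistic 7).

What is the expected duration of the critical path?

34 days

te_Vendor contracts = (4 + 4·9 + 14)/6 = 54/6 = 9
te_Permits = (9 + 4·12 + 15)/6 = 72/6 = 12
te_Catering order = (2 + 4·3 + 4)/6 = 18/6 = 3
te_AV setup = (1 + 4·2 + 9)/6 = 18/6 = 3
te_Stage build = (2 + 4·4 + 18)/6 = 36/6 = 6
te_Marketing push = (10 + 4·14 + 18)/6 = 84/6 = 14
te_Ticketing = (3 + 4·5 + 7)/6 = 30/6 = 5

Forward pass:
ES_Vendor contracts = 0; EF_Vendor contracts = 9
ES_Permits = 0; EF_Permits = 12
ES_Catering order = 12; EF_Catering order = 12+3 = 15
ES_AV setup = 9; EF_AV setup = 9+3 = 12
ES_Stage build = 12; EF_Stage build = 12+6 = 18
ES_Marketing push = max(EF_Catering order=15, EF_AV setup=12) = 15; EF_Marketing push = 15+14 = 29
ES_Ticketing = max(EF_Stage build=18, EF_Marketing push=29) = 29; EF_Ticketing = 29+5 = 34
Expected project duration μ = 34 days. Critical path: Permits → Catering order → Marketing push → Ticketing.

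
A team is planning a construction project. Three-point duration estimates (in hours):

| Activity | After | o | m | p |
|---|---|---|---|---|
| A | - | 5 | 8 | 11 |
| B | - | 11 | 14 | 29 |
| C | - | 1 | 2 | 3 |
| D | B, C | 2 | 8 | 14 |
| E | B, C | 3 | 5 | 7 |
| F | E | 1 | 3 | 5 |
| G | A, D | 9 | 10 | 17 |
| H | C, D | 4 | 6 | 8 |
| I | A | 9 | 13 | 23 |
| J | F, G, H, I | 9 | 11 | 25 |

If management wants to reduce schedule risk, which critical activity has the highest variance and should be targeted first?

te_A = (5 + 4·8 + 11)/6 = 48/6 = 8; σ²_A = ((11−5)/6)² = 1.000
te_B = (11 + 4·14 + 29)/6 = 96/6 = 16; σ²_B = ((29−11)/6)² = 9.000
te_C = (1 + 4·2 + 3)/6 = 12/6 = 2; σ²_C = ((3−1)/6)² = 0.111
te_D = (2 + 4·8 + 14)/6 = 48/6 = 8; σ²_D = ((14−2)/6)² = 4.000
te_E = (3 + 4·5 + 7)/6 = 30/6 = 5; σ²_E = ((7−3)/6)² = 0.444
te_F = (1 + 4·3 + 5)/6 = 18/6 = 3; σ²_F = ((5−1)/6)² = 0.444
te_G = (9 + 4·10 + 17)/6 = 66/6 = 11; σ²_G = ((17−9)/6)² = 1.778
te_H = (4 + 4·6 + 8)/6 = 36/6 = 6; σ²_H = ((8−4)/6)² = 0.444
te_I = (9 + 4·13 + 23)/6 = 84/6 = 14; σ²_I = ((23−9)/6)² = 5.444
te_J = (9 + 4·11 + 25)/6 = 78/6 = 13; σ²_J = ((25−9)/6)² = 7.111

Forward pass:
ES_A = 0; EF_A = 8
ES_B = 0; EF_B = 16
ES_C = 0; EF_C = 2
ES_D = max(EF_B=16, EF_C=2) = 16; EF_D = 16+8 = 24
ES_E = max(EF_B=16, EF_C=2) = 16; EF_E = 16+5 = 21
ES_F = 21; EF_F = 21+3 = 24
ES_G = max(EF_A=8, EF_D=24) = 24; EF_G = 24+11 = 35
ES_H = max(EF_C=2, EF_D=24) = 24; EF_H = 24+6 = 30
ES_I = 8; EF_I = 8+14 = 22
ES_J = max(EF_F=24, EF_G=35, EF_H=30, EF_I=22) = 35; EF_J = 35+13 = 48
Expected project duration μ = 48 hours. Critical path: B → D → G → J.

Variances on critical path: σ²_B=9.000, σ²_D=4.000, σ²_G=1.778, σ²_J=7.111.
Largest is σ²_B = 9.000.

B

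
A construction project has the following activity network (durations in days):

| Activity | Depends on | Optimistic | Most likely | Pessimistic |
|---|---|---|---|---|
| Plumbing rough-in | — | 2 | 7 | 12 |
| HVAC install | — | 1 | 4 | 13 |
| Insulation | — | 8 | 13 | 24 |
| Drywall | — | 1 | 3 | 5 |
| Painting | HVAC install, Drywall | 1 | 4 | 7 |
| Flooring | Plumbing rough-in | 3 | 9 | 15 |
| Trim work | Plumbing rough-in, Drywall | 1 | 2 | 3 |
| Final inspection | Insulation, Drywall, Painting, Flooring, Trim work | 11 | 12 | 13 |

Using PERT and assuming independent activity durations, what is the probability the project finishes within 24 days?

te_Plumbing rough-in = (2 + 4·7 + 12)/6 = 42/6 = 7; σ²_Plumbing rough-in = ((12−2)/6)² = 2.778
te_HVAC install = (1 + 4·4 + 13)/6 = 30/6 = 5; σ²_HVAC install = ((13−1)/6)² = 4.000
te_Insulation = (8 + 4·13 + 24)/6 = 84/6 = 14; σ²_Insulation = ((24−8)/6)² = 7.111
te_Drywall = (1 + 4·3 + 5)/6 = 18/6 = 3; σ²_Drywall = ((5−1)/6)² = 0.444
te_Painting = (1 + 4·4 + 7)/6 = 24/6 = 4; σ²_Painting = ((7−1)/6)² = 1.000
te_Flooring = (3 + 4·9 + 15)/6 = 54/6 = 9; σ²_Flooring = ((15−3)/6)² = 4.000
te_Trim work = (1 + 4·2 + 3)/6 = 12/6 = 2; σ²_Trim work = ((3−1)/6)² = 0.111
te_Final inspection = (11 + 4·12 + 13)/6 = 72/6 = 12; σ²_Final inspection = ((13−11)/6)² = 0.111

Forward pass:
ES_Plumbing rough-in = 0; EF_Plumbing rough-in = 7
ES_HVAC install = 0; EF_HVAC install = 5
ES_Insulation = 0; EF_Insulation = 14
ES_Drywall = 0; EF_Drywall = 3
ES_Painting = max(EF_HVAC install=5, EF_Drywall=3) = 5; EF_Painting = 5+4 = 9
ES_Flooring = 7; EF_Flooring = 7+9 = 16
ES_Trim work = max(EF_Plumbing rough-in=7, EF_Drywall=3) = 7; EF_Trim work = 7+2 = 9
ES_Final inspection = max(EF_Insulation=14, EF_Drywall=3, EF_Painting=9, EF_Flooring=16, EF_Trim work=9) = 16; EF_Final inspection = 16+12 = 28
Expected project duration μ = 28 days. Critical path: Plumbing rough-in → Flooring → Final inspection.

Variance along critical path = 2.778 + 4.000 + 0.111 = 6.889; σ = √6.889 = 2.625 days.
Z = (24 − 28) / 2.625 = -1.524
P(T ≤ 24) = Φ(-1.524) ≈ 0.064

0.064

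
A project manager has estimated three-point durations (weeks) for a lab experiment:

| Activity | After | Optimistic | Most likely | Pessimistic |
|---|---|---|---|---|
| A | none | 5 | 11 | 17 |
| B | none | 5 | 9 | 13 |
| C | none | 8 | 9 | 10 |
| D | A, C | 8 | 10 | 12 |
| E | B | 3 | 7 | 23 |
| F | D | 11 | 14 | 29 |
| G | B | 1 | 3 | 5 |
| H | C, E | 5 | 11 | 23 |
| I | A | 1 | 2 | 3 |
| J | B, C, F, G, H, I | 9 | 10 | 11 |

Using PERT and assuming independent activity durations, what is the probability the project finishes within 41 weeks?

0.052

te_A = (5 + 4·11 + 17)/6 = 66/6 = 11; σ²_A = ((17−5)/6)² = 4.000
te_B = (5 + 4·9 + 13)/6 = 54/6 = 9; σ²_B = ((13−5)/6)² = 1.778
te_C = (8 + 4·9 + 10)/6 = 54/6 = 9; σ²_C = ((10−8)/6)² = 0.111
te_D = (8 + 4·10 + 12)/6 = 60/6 = 10; σ²_D = ((12−8)/6)² = 0.444
te_E = (3 + 4·7 + 23)/6 = 54/6 = 9; σ²_E = ((23−3)/6)² = 11.111
te_F = (11 + 4·14 + 29)/6 = 96/6 = 16; σ²_F = ((29−11)/6)² = 9.000
te_G = (1 + 4·3 + 5)/6 = 18/6 = 3; σ²_G = ((5−1)/6)² = 0.444
te_H = (5 + 4·11 + 23)/6 = 72/6 = 12; σ²_H = ((23−5)/6)² = 9.000
te_I = (1 + 4·2 + 3)/6 = 12/6 = 2; σ²_I = ((3−1)/6)² = 0.111
te_J = (9 + 4·10 + 11)/6 = 60/6 = 10; σ²_J = ((11−9)/6)² = 0.111

Forward pass:
ES_A = 0; EF_A = 11
ES_B = 0; EF_B = 9
ES_C = 0; EF_C = 9
ES_D = max(EF_A=11, EF_C=9) = 11; EF_D = 11+10 = 21
ES_E = 9; EF_E = 9+9 = 18
ES_F = 21; EF_F = 21+16 = 37
ES_G = 9; EF_G = 9+3 = 12
ES_H = max(EF_C=9, EF_E=18) = 18; EF_H = 18+12 = 30
ES_I = 11; EF_I = 11+2 = 13
ES_J = max(EF_B=9, EF_C=9, EF_F=37, EF_G=12, EF_H=30, EF_I=13) = 37; EF_J = 37+10 = 47
Expected project duration μ = 47 weeks. Critical path: A → D → F → J.

Variance along critical path = 4.000 + 0.444 + 9.000 + 0.111 = 13.556; σ = √13.556 = 3.682 weeks.
Z = (41 − 47) / 3.682 = -1.630
P(T ≤ 41) = Φ(-1.630) ≈ 0.052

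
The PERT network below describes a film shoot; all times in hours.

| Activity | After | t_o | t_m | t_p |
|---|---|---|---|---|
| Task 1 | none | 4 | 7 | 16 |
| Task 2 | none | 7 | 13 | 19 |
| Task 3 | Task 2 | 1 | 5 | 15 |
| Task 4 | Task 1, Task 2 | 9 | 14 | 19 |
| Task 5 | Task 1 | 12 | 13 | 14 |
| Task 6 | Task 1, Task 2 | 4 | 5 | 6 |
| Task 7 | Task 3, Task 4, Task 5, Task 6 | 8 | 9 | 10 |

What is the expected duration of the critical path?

36 hours

te_Task 1 = (4 + 4·7 + 16)/6 = 48/6 = 8
te_Task 2 = (7 + 4·13 + 19)/6 = 78/6 = 13
te_Task 3 = (1 + 4·5 + 15)/6 = 36/6 = 6
te_Task 4 = (9 + 4·14 + 19)/6 = 84/6 = 14
te_Task 5 = (12 + 4·13 + 14)/6 = 78/6 = 13
te_Task 6 = (4 + 4·5 + 6)/6 = 30/6 = 5
te_Task 7 = (8 + 4·9 + 10)/6 = 54/6 = 9

Forward pass:
ES_Task 1 = 0; EF_Task 1 = 8
ES_Task 2 = 0; EF_Task 2 = 13
ES_Task 3 = 13; EF_Task 3 = 13+6 = 19
ES_Task 4 = max(EF_Task 1=8, EF_Task 2=13) = 13; EF_Task 4 = 13+14 = 27
ES_Task 5 = 8; EF_Task 5 = 8+13 = 21
ES_Task 6 = max(EF_Task 1=8, EF_Task 2=13) = 13; EF_Task 6 = 13+5 = 18
ES_Task 7 = max(EF_Task 3=19, EF_Task 4=27, EF_Task 5=21, EF_Task 6=18) = 27; EF_Task 7 = 27+9 = 36
Expected project duration μ = 36 hours. Critical path: Task 2 → Task 4 → Task 7.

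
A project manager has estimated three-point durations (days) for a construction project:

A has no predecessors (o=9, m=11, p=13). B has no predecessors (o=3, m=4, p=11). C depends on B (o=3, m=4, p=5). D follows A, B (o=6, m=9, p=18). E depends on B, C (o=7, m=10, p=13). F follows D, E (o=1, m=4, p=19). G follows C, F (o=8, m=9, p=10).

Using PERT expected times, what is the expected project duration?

te_A = (9 + 4·11 + 13)/6 = 66/6 = 11
te_B = (3 + 4·4 + 11)/6 = 30/6 = 5
te_C = (3 + 4·4 + 5)/6 = 24/6 = 4
te_D = (6 + 4·9 + 18)/6 = 60/6 = 10
te_E = (7 + 4·10 + 13)/6 = 60/6 = 10
te_F = (1 + 4·4 + 19)/6 = 36/6 = 6
te_G = (8 + 4·9 + 10)/6 = 54/6 = 9

Forward pass:
ES_A = 0; EF_A = 11
ES_B = 0; EF_B = 5
ES_C = 5; EF_C = 5+4 = 9
ES_D = max(EF_A=11, EF_B=5) = 11; EF_D = 11+10 = 21
ES_E = max(EF_B=5, EF_C=9) = 9; EF_E = 9+10 = 19
ES_F = max(EF_D=21, EF_E=19) = 21; EF_F = 21+6 = 27
ES_G = max(EF_C=9, EF_F=27) = 27; EF_G = 27+9 = 36
Expected project duration μ = 36 days. Critical path: A → D → F → G.

36 days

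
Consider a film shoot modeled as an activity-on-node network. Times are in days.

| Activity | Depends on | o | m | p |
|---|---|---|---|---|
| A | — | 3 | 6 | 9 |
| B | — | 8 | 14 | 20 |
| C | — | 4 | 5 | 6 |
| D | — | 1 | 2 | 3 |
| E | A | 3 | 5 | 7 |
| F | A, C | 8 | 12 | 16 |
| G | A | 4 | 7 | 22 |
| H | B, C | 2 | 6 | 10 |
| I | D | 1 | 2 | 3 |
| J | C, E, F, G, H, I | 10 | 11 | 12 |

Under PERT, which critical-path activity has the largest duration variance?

te_A = (3 + 4·6 + 9)/6 = 36/6 = 6; σ²_A = ((9−3)/6)² = 1.000
te_B = (8 + 4·14 + 20)/6 = 84/6 = 14; σ²_B = ((20−8)/6)² = 4.000
te_C = (4 + 4·5 + 6)/6 = 30/6 = 5; σ²_C = ((6−4)/6)² = 0.111
te_D = (1 + 4·2 + 3)/6 = 12/6 = 2; σ²_D = ((3−1)/6)² = 0.111
te_E = (3 + 4·5 + 7)/6 = 30/6 = 5; σ²_E = ((7−3)/6)² = 0.444
te_F = (8 + 4·12 + 16)/6 = 72/6 = 12; σ²_F = ((16−8)/6)² = 1.778
te_G = (4 + 4·7 + 22)/6 = 54/6 = 9; σ²_G = ((22−4)/6)² = 9.000
te_H = (2 + 4·6 + 10)/6 = 36/6 = 6; σ²_H = ((10−2)/6)² = 1.778
te_I = (1 + 4·2 + 3)/6 = 12/6 = 2; σ²_I = ((3−1)/6)² = 0.111
te_J = (10 + 4·11 + 12)/6 = 66/6 = 11; σ²_J = ((12−10)/6)² = 0.111

Forward pass:
ES_A = 0; EF_A = 6
ES_B = 0; EF_B = 14
ES_C = 0; EF_C = 5
ES_D = 0; EF_D = 2
ES_E = 6; EF_E = 6+5 = 11
ES_F = max(EF_A=6, EF_C=5) = 6; EF_F = 6+12 = 18
ES_G = 6; EF_G = 6+9 = 15
ES_H = max(EF_B=14, EF_C=5) = 14; EF_H = 14+6 = 20
ES_I = 2; EF_I = 2+2 = 4
ES_J = max(EF_C=5, EF_E=11, EF_F=18, EF_G=15, EF_H=20, EF_I=4) = 20; EF_J = 20+11 = 31
Expected project duration μ = 31 days. Critical path: B → H → J.

Variances on critical path: σ²_B=4.000, σ²_H=1.778, σ²_J=0.111.
Largest is σ²_B = 4.000.

B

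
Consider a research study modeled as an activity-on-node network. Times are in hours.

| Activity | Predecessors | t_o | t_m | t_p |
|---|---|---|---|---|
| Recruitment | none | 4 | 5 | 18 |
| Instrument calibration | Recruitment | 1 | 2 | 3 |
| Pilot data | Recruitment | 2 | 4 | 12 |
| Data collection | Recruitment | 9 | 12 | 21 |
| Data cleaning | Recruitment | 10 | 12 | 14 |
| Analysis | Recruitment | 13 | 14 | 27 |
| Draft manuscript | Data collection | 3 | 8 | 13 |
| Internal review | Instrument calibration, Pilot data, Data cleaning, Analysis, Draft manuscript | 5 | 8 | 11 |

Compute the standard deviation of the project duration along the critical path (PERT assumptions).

3.64 hours

te_Recruitment = (4 + 4·5 + 18)/6 = 42/6 = 7; σ²_Recruitment = ((18−4)/6)² = 5.444
te_Instrument calibration = (1 + 4·2 + 3)/6 = 12/6 = 2; σ²_Instrument calibration = ((3−1)/6)² = 0.111
te_Pilot data = (2 + 4·4 + 12)/6 = 30/6 = 5; σ²_Pilot data = ((12−2)/6)² = 2.778
te_Data collection = (9 + 4·12 + 21)/6 = 78/6 = 13; σ²_Data collection = ((21−9)/6)² = 4.000
te_Data cleaning = (10 + 4·12 + 14)/6 = 72/6 = 12; σ²_Data cleaning = ((14−10)/6)² = 0.444
te_Analysis = (13 + 4·14 + 27)/6 = 96/6 = 16; σ²_Analysis = ((27−13)/6)² = 5.444
te_Draft manuscript = (3 + 4·8 + 13)/6 = 48/6 = 8; σ²_Draft manuscript = ((13−3)/6)² = 2.778
te_Internal review = (5 + 4·8 + 11)/6 = 48/6 = 8; σ²_Internal review = ((11−5)/6)² = 1.000

Forward pass:
ES_Recruitment = 0; EF_Recruitment = 7
ES_Instrument calibration = 7; EF_Instrument calibration = 7+2 = 9
ES_Pilot data = 7; EF_Pilot data = 7+5 = 12
ES_Data collection = 7; EF_Data collection = 7+13 = 20
ES_Data cleaning = 7; EF_Data cleaning = 7+12 = 19
ES_Analysis = 7; EF_Analysis = 7+16 = 23
ES_Draft manuscript = 20; EF_Draft manuscript = 20+8 = 28
ES_Internal review = max(EF_Instrument calibration=9, EF_Pilot data=12, EF_Data cleaning=19, EF_Analysis=23, EF_Draft manuscript=28) = 28; EF_Internal review = 28+8 = 36
Expected project duration μ = 36 hours. Critical path: Recruitment → Data collection → Draft manuscript → Internal review.

Variance along critical path = 5.444 + 4.000 + 2.778 + 1.000 = 13.222
σ = √13.222 = 3.636 hours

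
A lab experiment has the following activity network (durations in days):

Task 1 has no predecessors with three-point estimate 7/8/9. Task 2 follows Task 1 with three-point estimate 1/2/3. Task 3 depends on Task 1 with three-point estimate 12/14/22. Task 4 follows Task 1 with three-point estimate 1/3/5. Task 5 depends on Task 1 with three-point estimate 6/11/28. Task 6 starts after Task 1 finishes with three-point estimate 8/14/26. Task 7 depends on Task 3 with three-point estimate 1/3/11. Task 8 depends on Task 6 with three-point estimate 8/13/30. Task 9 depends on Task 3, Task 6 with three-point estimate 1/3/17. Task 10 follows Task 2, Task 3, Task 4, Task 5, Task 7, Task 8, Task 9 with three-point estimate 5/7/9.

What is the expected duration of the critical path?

45 days

te_Task 1 = (7 + 4·8 + 9)/6 = 48/6 = 8
te_Task 2 = (1 + 4·2 + 3)/6 = 12/6 = 2
te_Task 3 = (12 + 4·14 + 22)/6 = 90/6 = 15
te_Task 4 = (1 + 4·3 + 5)/6 = 18/6 = 3
te_Task 5 = (6 + 4·11 + 28)/6 = 78/6 = 13
te_Task 6 = (8 + 4·14 + 26)/6 = 90/6 = 15
te_Task 7 = (1 + 4·3 + 11)/6 = 24/6 = 4
te_Task 8 = (8 + 4·13 + 30)/6 = 90/6 = 15
te_Task 9 = (1 + 4·3 + 17)/6 = 30/6 = 5
te_Task 10 = (5 + 4·7 + 9)/6 = 42/6 = 7

Forward pass:
ES_Task 1 = 0; EF_Task 1 = 8
ES_Task 2 = 8; EF_Task 2 = 8+2 = 10
ES_Task 3 = 8; EF_Task 3 = 8+15 = 23
ES_Task 4 = 8; EF_Task 4 = 8+3 = 11
ES_Task 5 = 8; EF_Task 5 = 8+13 = 21
ES_Task 6 = 8; EF_Task 6 = 8+15 = 23
ES_Task 7 = 23; EF_Task 7 = 23+4 = 27
ES_Task 8 = 23; EF_Task 8 = 23+15 = 38
ES_Task 9 = max(EF_Task 3=23, EF_Task 6=23) = 23; EF_Task 9 = 23+5 = 28
ES_Task 10 = max(EF_Task 2=10, EF_Task 3=23, EF_Task 4=11, EF_Task 5=21, EF_Task 7=27, EF_Task 8=38, EF_Task 9=28) = 38; EF_Task 10 = 38+7 = 45
Expected project duration μ = 45 days. Critical path: Task 1 → Task 6 → Task 8 → Task 10.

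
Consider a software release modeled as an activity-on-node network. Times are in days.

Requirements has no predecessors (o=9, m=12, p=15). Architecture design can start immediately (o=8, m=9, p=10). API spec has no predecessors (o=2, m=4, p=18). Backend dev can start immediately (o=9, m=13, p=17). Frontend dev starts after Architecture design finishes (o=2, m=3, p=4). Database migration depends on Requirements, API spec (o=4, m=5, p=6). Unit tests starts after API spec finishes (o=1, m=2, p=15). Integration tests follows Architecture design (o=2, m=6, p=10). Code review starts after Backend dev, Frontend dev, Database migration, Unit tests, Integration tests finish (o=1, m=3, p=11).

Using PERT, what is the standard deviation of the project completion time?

te_Requirements = (9 + 4·12 + 15)/6 = 72/6 = 12; σ²_Requirements = ((15−9)/6)² = 1.000
te_Architecture design = (8 + 4·9 + 10)/6 = 54/6 = 9; σ²_Architecture design = ((10−8)/6)² = 0.111
te_API spec = (2 + 4·4 + 18)/6 = 36/6 = 6; σ²_API spec = ((18−2)/6)² = 7.111
te_Backend dev = (9 + 4·13 + 17)/6 = 78/6 = 13; σ²_Backend dev = ((17−9)/6)² = 1.778
te_Frontend dev = (2 + 4·3 + 4)/6 = 18/6 = 3; σ²_Frontend dev = ((4−2)/6)² = 0.111
te_Database migration = (4 + 4·5 + 6)/6 = 30/6 = 5; σ²_Database migration = ((6−4)/6)² = 0.111
te_Unit tests = (1 + 4·2 + 15)/6 = 24/6 = 4; σ²_Unit tests = ((15−1)/6)² = 5.444
te_Integration tests = (2 + 4·6 + 10)/6 = 36/6 = 6; σ²_Integration tests = ((10−2)/6)² = 1.778
te_Code review = (1 + 4·3 + 11)/6 = 24/6 = 4; σ²_Code review = ((11−1)/6)² = 2.778

Forward pass:
ES_Requirements = 0; EF_Requirements = 12
ES_Architecture design = 0; EF_Architecture design = 9
ES_API spec = 0; EF_API spec = 6
ES_Backend dev = 0; EF_Backend dev = 13
ES_Frontend dev = 9; EF_Frontend dev = 9+3 = 12
ES_Database migration = max(EF_Requirements=12, EF_API spec=6) = 12; EF_Database migration = 12+5 = 17
ES_Unit tests = 6; EF_Unit tests = 6+4 = 10
ES_Integration tests = 9; EF_Integration tests = 9+6 = 15
ES_Code review = max(EF_Backend dev=13, EF_Frontend dev=12, EF_Database migration=17, EF_Unit tests=10, EF_Integration tests=15) = 17; EF_Code review = 17+4 = 21
Expected project duration μ = 21 days. Critical path: Requirements → Database migration → Code review.

Variance along critical path = 1.000 + 0.111 + 2.778 = 3.889
σ = √3.889 = 1.972 days

1.97 days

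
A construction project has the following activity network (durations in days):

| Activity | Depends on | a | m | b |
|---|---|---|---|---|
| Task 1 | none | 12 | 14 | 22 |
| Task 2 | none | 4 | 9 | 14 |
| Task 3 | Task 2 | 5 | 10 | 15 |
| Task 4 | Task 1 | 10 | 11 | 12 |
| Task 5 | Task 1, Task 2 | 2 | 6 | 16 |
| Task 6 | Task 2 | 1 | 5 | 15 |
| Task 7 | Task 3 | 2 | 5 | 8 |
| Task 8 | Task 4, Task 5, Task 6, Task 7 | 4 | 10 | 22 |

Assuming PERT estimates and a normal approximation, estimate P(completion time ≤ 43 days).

0.959

te_Task 1 = (12 + 4·14 + 22)/6 = 90/6 = 15; σ²_Task 1 = ((22−12)/6)² = 2.778
te_Task 2 = (4 + 4·9 + 14)/6 = 54/6 = 9; σ²_Task 2 = ((14−4)/6)² = 2.778
te_Task 3 = (5 + 4·10 + 15)/6 = 60/6 = 10; σ²_Task 3 = ((15−5)/6)² = 2.778
te_Task 4 = (10 + 4·11 + 12)/6 = 66/6 = 11; σ²_Task 4 = ((12−10)/6)² = 0.111
te_Task 5 = (2 + 4·6 + 16)/6 = 42/6 = 7; σ²_Task 5 = ((16−2)/6)² = 5.444
te_Task 6 = (1 + 4·5 + 15)/6 = 36/6 = 6; σ²_Task 6 = ((15−1)/6)² = 5.444
te_Task 7 = (2 + 4·5 + 8)/6 = 30/6 = 5; σ²_Task 7 = ((8−2)/6)² = 1.000
te_Task 8 = (4 + 4·10 + 22)/6 = 66/6 = 11; σ²_Task 8 = ((22−4)/6)² = 9.000

Forward pass:
ES_Task 1 = 0; EF_Task 1 = 15
ES_Task 2 = 0; EF_Task 2 = 9
ES_Task 3 = 9; EF_Task 3 = 9+10 = 19
ES_Task 4 = 15; EF_Task 4 = 15+11 = 26
ES_Task 5 = max(EF_Task 1=15, EF_Task 2=9) = 15; EF_Task 5 = 15+7 = 22
ES_Task 6 = 9; EF_Task 6 = 9+6 = 15
ES_Task 7 = 19; EF_Task 7 = 19+5 = 24
ES_Task 8 = max(EF_Task 4=26, EF_Task 5=22, EF_Task 6=15, EF_Task 7=24) = 26; EF_Task 8 = 26+11 = 37
Expected project duration μ = 37 days. Critical path: Task 1 → Task 4 → Task 8.

Variance along critical path = 2.778 + 0.111 + 9.000 = 11.889; σ = √11.889 = 3.448 days.
Z = (43 − 37) / 3.448 = 1.740
P(T ≤ 43) = Φ(1.740) ≈ 0.959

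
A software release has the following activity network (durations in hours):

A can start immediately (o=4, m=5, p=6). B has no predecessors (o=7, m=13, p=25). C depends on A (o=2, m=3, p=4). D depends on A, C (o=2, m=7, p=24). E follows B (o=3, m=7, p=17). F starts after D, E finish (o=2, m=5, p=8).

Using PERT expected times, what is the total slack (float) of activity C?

te_A = (4 + 4·5 + 6)/6 = 30/6 = 5
te_B = (7 + 4·13 + 25)/6 = 84/6 = 14
te_C = (2 + 4·3 + 4)/6 = 18/6 = 3
te_D = (2 + 4·7 + 24)/6 = 54/6 = 9
te_E = (3 + 4·7 + 17)/6 = 48/6 = 8
te_F = (2 + 4·5 + 8)/6 = 30/6 = 5

Forward pass:
ES_A = 0; EF_A = 5
ES_B = 0; EF_B = 14
ES_C = 5; EF_C = 5+3 = 8
ES_D = max(EF_A=5, EF_C=8) = 8; EF_D = 8+9 = 17
ES_E = 14; EF_E = 14+8 = 22
ES_F = max(EF_D=17, EF_E=22) = 22; EF_F = 22+5 = 27
Expected project duration μ = 27 hours. Critical path: B → E → F.

Backward pass:
LF_F = 27; LS_F = 27−5 = 22
LF_E = LS_F = 22; LS_E = 22−8 = 14
LF_D = LS_F = 22; LS_D = 22−9 = 13
LF_C = LS_D = 13; LS_C = 13−3 = 10
LF_B = LS_E = 14; LS_B = 14−14 = 0
LF_A = min(LS_C=10, LS_D=13) = 10; LS_A = 10−5 = 5
Slack_C = LS_C − ES_C = 10 − 5 = 5

5 hours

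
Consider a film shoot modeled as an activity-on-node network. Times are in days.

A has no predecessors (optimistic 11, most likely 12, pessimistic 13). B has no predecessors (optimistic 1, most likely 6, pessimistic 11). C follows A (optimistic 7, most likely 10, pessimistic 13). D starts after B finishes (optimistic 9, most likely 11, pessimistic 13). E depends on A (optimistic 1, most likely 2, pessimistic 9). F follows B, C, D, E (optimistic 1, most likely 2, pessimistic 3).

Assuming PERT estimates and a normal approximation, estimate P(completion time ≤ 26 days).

te_A = (11 + 4·12 + 13)/6 = 72/6 = 12; σ²_A = ((13−11)/6)² = 0.111
te_B = (1 + 4·6 + 11)/6 = 36/6 = 6; σ²_B = ((11−1)/6)² = 2.778
te_C = (7 + 4·10 + 13)/6 = 60/6 = 10; σ²_C = ((13−7)/6)² = 1.000
te_D = (9 + 4·11 + 13)/6 = 66/6 = 11; σ²_D = ((13−9)/6)² = 0.444
te_E = (1 + 4·2 + 9)/6 = 18/6 = 3; σ²_E = ((9−1)/6)² = 1.778
te_F = (1 + 4·2 + 3)/6 = 12/6 = 2; σ²_F = ((3−1)/6)² = 0.111

Forward pass:
ES_A = 0; EF_A = 12
ES_B = 0; EF_B = 6
ES_C = 12; EF_C = 12+10 = 22
ES_D = 6; EF_D = 6+11 = 17
ES_E = 12; EF_E = 12+3 = 15
ES_F = max(EF_B=6, EF_C=22, EF_D=17, EF_E=15) = 22; EF_F = 22+2 = 24
Expected project duration μ = 24 days. Critical path: A → C → F.

Variance along critical path = 0.111 + 1.000 + 0.111 = 1.222; σ = √1.222 = 1.106 days.
Z = (26 − 24) / 1.106 = 1.809
P(T ≤ 26) = Φ(1.809) ≈ 0.965

0.965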